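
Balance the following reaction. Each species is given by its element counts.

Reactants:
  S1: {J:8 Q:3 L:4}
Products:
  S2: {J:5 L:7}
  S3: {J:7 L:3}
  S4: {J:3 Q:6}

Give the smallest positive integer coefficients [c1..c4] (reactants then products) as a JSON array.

J: 4·8 = 32 | 1·5+3·7+2·3 = 32
Q: 4·3 = 12 | 1·0+3·0+2·6 = 12
L: 4·4 = 16 | 1·7+3·3+2·0 = 16
gcd(4,1,3,2) = 1

Coefficients: [4, 1, 3, 2]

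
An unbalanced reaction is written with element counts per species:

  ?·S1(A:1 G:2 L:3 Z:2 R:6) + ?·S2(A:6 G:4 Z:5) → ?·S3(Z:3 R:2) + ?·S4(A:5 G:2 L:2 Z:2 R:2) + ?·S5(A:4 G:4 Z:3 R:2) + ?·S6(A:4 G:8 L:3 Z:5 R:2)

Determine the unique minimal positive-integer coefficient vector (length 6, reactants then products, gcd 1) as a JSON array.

Coefficients: [3, 4, 3, 3, 2, 1]

A: 3·1+4·6 = 27 | 3·0+3·5+2·4+1·4 = 27
G: 3·2+4·4 = 22 | 3·0+3·2+2·4+1·8 = 22
L: 3·3+4·0 = 9 | 3·0+3·2+2·0+1·3 = 9
Z: 3·2+4·5 = 26 | 3·3+3·2+2·3+1·5 = 26
R: 3·6+4·0 = 18 | 3·2+3·2+2·2+1·2 = 18
gcd(3,4,3,3,2,1) = 1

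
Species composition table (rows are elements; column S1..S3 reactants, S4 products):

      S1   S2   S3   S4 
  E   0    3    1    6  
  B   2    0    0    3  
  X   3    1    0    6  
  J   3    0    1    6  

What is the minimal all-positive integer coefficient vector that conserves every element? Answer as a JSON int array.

E: 3·0+3·3+3·1 = 12 | 2·6 = 12
B: 3·2+3·0+3·0 = 6 | 2·3 = 6
X: 3·3+3·1+3·0 = 12 | 2·6 = 12
J: 3·3+3·0+3·1 = 12 | 2·6 = 12
gcd(3,3,3,2) = 1

Coefficients: [3, 3, 3, 2]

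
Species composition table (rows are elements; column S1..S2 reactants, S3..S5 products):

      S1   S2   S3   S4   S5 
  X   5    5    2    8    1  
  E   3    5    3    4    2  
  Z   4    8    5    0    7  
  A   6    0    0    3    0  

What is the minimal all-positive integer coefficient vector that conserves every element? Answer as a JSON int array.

X: 1·5+4·5 = 25 | 3·2+2·8+3·1 = 25
E: 1·3+4·5 = 23 | 3·3+2·4+3·2 = 23
Z: 1·4+4·8 = 36 | 3·5+2·0+3·7 = 36
A: 1·6+4·0 = 6 | 3·0+2·3+3·0 = 6
gcd(1,4,3,2,3) = 1

Coefficients: [1, 4, 3, 2, 3]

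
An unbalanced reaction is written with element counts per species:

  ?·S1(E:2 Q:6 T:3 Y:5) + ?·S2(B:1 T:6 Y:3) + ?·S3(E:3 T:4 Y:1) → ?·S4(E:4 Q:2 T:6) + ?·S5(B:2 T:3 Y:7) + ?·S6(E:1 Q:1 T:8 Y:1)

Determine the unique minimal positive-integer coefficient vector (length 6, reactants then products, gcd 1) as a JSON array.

Coefficients: [1, 6, 2, 1, 3, 4]

E: 1·2+6·0+2·3 = 8 | 1·4+3·0+4·1 = 8
B: 1·0+6·1+2·0 = 6 | 1·0+3·2+4·0 = 6
Q: 1·6+6·0+2·0 = 6 | 1·2+3·0+4·1 = 6
T: 1·3+6·6+2·4 = 47 | 1·6+3·3+4·8 = 47
Y: 1·5+6·3+2·1 = 25 | 1·0+3·7+4·1 = 25
gcd(1,6,2,1,3,4) = 1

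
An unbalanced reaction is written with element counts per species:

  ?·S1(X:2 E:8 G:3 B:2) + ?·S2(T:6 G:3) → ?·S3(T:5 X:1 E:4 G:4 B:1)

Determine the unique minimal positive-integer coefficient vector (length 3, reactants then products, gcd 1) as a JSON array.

T: 3·0+5·6 = 30 | 6·5 = 30
X: 3·2+5·0 = 6 | 6·1 = 6
E: 3·8+5·0 = 24 | 6·4 = 24
G: 3·3+5·3 = 24 | 6·4 = 24
B: 3·2+5·0 = 6 | 6·1 = 6
gcd(3,5,6) = 1

Coefficients: [3, 5, 6]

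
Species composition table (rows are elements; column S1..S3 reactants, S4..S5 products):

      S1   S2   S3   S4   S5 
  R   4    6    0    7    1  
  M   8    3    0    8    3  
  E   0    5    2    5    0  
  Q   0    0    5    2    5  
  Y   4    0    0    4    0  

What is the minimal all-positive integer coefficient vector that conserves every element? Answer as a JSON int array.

Coefficients: [5, 3, 5, 5, 3]

R: 5·4+3·6+5·0 = 38 | 5·7+3·1 = 38
M: 5·8+3·3+5·0 = 49 | 5·8+3·3 = 49
E: 5·0+3·5+5·2 = 25 | 5·5+3·0 = 25
Q: 5·0+3·0+5·5 = 25 | 5·2+3·5 = 25
Y: 5·4+3·0+5·0 = 20 | 5·4+3·0 = 20
gcd(5,3,5,5,3) = 1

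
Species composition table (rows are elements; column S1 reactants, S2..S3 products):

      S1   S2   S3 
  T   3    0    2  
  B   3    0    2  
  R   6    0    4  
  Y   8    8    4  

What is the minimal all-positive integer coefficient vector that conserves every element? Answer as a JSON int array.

Coefficients: [4, 1, 6]

T: 4·3 = 12 | 1·0+6·2 = 12
B: 4·3 = 12 | 1·0+6·2 = 12
R: 4·6 = 24 | 1·0+6·4 = 24
Y: 4·8 = 32 | 1·8+6·4 = 32
gcd(4,1,6) = 1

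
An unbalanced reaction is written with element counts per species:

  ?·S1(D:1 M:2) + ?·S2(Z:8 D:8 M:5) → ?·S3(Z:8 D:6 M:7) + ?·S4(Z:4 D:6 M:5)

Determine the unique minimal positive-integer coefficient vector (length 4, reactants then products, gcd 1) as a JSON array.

Z: 6·0+3·8 = 24 | 1·8+4·4 = 24
D: 6·1+3·8 = 30 | 1·6+4·6 = 30
M: 6·2+3·5 = 27 | 1·7+4·5 = 27
gcd(6,3,1,4) = 1

Coefficients: [6, 3, 1, 4]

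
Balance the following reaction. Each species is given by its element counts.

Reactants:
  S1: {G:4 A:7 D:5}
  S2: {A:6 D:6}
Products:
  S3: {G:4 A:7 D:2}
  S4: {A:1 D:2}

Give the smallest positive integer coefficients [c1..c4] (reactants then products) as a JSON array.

Coefficients: [2, 1, 2, 6]

G: 2·4+1·0 = 8 | 2·4+6·0 = 8
A: 2·7+1·6 = 20 | 2·7+6·1 = 20
D: 2·5+1·6 = 16 | 2·2+6·2 = 16
gcd(2,1,2,6) = 1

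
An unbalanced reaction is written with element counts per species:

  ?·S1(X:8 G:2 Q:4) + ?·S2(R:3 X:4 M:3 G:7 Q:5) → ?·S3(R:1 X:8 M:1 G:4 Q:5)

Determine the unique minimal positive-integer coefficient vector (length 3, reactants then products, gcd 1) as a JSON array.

Coefficients: [5, 2, 6]

R: 5·0+2·3 = 6 | 6·1 = 6
X: 5·8+2·4 = 48 | 6·8 = 48
M: 5·0+2·3 = 6 | 6·1 = 6
G: 5·2+2·7 = 24 | 6·4 = 24
Q: 5·4+2·5 = 30 | 6·5 = 30
gcd(5,2,6) = 1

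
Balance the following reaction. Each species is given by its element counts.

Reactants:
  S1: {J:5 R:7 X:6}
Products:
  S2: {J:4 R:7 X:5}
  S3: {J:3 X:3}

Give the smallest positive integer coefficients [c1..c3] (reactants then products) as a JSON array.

Coefficients: [3, 3, 1]

J: 3·5 = 15 | 3·4+1·3 = 15
R: 3·7 = 21 | 3·7+1·0 = 21
X: 3·6 = 18 | 3·5+1·3 = 18
gcd(3,3,1) = 1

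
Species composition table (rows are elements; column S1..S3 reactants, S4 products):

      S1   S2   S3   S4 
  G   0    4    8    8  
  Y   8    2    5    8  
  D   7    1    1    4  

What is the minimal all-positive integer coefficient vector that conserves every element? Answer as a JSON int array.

Coefficients: [2, 2, 4, 5]

G: 2·0+2·4+4·8 = 40 | 5·8 = 40
Y: 2·8+2·2+4·5 = 40 | 5·8 = 40
D: 2·7+2·1+4·1 = 20 | 5·4 = 20
gcd(2,2,4,5) = 1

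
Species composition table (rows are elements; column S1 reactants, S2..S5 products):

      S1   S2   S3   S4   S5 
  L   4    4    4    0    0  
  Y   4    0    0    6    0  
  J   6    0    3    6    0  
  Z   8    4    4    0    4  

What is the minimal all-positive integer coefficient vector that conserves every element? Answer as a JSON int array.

Coefficients: [3, 1, 2, 2, 3]

L: 3·4 = 12 | 1·4+2·4+2·0+3·0 = 12
Y: 3·4 = 12 | 1·0+2·0+2·6+3·0 = 12
J: 3·6 = 18 | 1·0+2·3+2·6+3·0 = 18
Z: 3·8 = 24 | 1·4+2·4+2·0+3·4 = 24
gcd(3,1,2,2,3) = 1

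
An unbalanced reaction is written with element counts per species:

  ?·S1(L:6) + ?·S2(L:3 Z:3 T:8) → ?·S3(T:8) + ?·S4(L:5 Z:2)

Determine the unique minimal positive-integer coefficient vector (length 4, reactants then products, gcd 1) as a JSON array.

Coefficients: [3, 4, 4, 6]

L: 3·6+4·3 = 30 | 4·0+6·5 = 30
Z: 3·0+4·3 = 12 | 4·0+6·2 = 12
T: 3·0+4·8 = 32 | 4·8+6·0 = 32
gcd(3,4,4,6) = 1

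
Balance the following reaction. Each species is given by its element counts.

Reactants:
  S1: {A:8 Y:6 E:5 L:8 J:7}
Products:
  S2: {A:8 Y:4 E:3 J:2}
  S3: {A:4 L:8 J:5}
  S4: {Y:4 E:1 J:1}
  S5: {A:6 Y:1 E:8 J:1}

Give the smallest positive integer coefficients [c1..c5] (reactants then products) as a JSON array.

A: 5·8 = 40 | 1·8+5·4+6·0+2·6 = 40
Y: 5·6 = 30 | 1·4+5·0+6·4+2·1 = 30
E: 5·5 = 25 | 1·3+5·0+6·1+2·8 = 25
L: 5·8 = 40 | 1·0+5·8+6·0+2·0 = 40
J: 5·7 = 35 | 1·2+5·5+6·1+2·1 = 35
gcd(5,1,5,6,2) = 1

Coefficients: [5, 1, 5, 6, 2]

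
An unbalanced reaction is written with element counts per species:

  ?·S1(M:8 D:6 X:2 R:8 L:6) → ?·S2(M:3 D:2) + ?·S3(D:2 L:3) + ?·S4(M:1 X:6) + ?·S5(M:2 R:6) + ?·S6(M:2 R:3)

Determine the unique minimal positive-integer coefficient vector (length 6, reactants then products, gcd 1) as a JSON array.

Coefficients: [3, 3, 6, 1, 1, 6]

M: 3·8 = 24 | 3·3+6·0+1·1+1·2+6·2 = 24
D: 3·6 = 18 | 3·2+6·2+1·0+1·0+6·0 = 18
X: 3·2 = 6 | 3·0+6·0+1·6+1·0+6·0 = 6
R: 3·8 = 24 | 3·0+6·0+1·0+1·6+6·3 = 24
L: 3·6 = 18 | 3·0+6·3+1·0+1·0+6·0 = 18
gcd(3,3,6,1,1,6) = 1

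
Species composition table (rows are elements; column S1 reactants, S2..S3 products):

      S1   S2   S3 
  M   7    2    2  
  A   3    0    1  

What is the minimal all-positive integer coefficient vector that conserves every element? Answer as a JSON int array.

Coefficients: [2, 1, 6]

M: 2·7 = 14 | 1·2+6·2 = 14
A: 2·3 = 6 | 1·0+6·1 = 6
gcd(2,1,6) = 1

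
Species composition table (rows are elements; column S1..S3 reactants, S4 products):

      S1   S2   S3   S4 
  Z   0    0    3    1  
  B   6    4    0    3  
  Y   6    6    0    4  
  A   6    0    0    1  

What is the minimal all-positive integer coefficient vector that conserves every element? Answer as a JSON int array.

Coefficients: [1, 3, 2, 6]

Z: 1·0+3·0+2·3 = 6 | 6·1 = 6
B: 1·6+3·4+2·0 = 18 | 6·3 = 18
Y: 1·6+3·6+2·0 = 24 | 6·4 = 24
A: 1·6+3·0+2·0 = 6 | 6·1 = 6
gcd(1,3,2,6) = 1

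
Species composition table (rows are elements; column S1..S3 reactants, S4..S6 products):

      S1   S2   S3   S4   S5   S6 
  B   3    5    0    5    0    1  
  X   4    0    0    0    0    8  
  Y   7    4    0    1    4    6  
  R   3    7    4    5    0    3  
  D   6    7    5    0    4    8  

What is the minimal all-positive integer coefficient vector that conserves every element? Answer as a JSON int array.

Coefficients: [6, 1, 1, 4, 6, 3]

B: 6·3+1·5+1·0 = 23 | 4·5+6·0+3·1 = 23
X: 6·4+1·0+1·0 = 24 | 4·0+6·0+3·8 = 24
Y: 6·7+1·4+1·0 = 46 | 4·1+6·4+3·6 = 46
R: 6·3+1·7+1·4 = 29 | 4·5+6·0+3·3 = 29
D: 6·6+1·7+1·5 = 48 | 4·0+6·4+3·8 = 48
gcd(6,1,1,4,6,3) = 1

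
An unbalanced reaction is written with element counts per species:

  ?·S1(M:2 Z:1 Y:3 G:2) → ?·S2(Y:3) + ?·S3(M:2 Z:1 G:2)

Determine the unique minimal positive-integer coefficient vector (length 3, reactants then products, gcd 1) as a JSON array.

Coefficients: [1, 1, 1]

M: 1·2 = 2 | 1·0+1·2 = 2
Z: 1·1 = 1 | 1·0+1·1 = 1
Y: 1·3 = 3 | 1·3+1·0 = 3
G: 1·2 = 2 | 1·0+1·2 = 2
gcd(1,1,1) = 1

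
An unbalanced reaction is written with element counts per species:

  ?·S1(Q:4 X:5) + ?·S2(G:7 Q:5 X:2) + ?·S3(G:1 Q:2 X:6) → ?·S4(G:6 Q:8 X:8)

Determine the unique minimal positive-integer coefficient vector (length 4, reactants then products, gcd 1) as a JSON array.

G: 4·0+4·7+2·1 = 30 | 5·6 = 30
Q: 4·4+4·5+2·2 = 40 | 5·8 = 40
X: 4·5+4·2+2·6 = 40 | 5·8 = 40
gcd(4,4,2,5) = 1

Coefficients: [4, 4, 2, 5]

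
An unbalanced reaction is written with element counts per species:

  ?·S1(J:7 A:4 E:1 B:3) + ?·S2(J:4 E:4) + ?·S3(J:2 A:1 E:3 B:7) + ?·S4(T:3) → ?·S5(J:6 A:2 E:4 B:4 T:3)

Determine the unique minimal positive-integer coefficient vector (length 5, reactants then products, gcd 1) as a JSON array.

Coefficients: [2, 3, 2, 5, 5]

J: 2·7+3·4+2·2+5·0 = 30 | 5·6 = 30
A: 2·4+3·0+2·1+5·0 = 10 | 5·2 = 10
E: 2·1+3·4+2·3+5·0 = 20 | 5·4 = 20
B: 2·3+3·0+2·7+5·0 = 20 | 5·4 = 20
T: 2·0+3·0+2·0+5·3 = 15 | 5·3 = 15
gcd(2,3,2,5,5) = 1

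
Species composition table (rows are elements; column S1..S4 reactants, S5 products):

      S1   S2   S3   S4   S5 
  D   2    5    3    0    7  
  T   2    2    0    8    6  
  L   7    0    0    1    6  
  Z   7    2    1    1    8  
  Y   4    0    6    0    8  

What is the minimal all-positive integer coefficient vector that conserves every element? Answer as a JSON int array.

D: 4·2+3·5+4·3+2·0 = 35 | 5·7 = 35
T: 4·2+3·2+4·0+2·8 = 30 | 5·6 = 30
L: 4·7+3·0+4·0+2·1 = 30 | 5·6 = 30
Z: 4·7+3·2+4·1+2·1 = 40 | 5·8 = 40
Y: 4·4+3·0+4·6+2·0 = 40 | 5·8 = 40
gcd(4,3,4,2,5) = 1

Coefficients: [4, 3, 4, 2, 5]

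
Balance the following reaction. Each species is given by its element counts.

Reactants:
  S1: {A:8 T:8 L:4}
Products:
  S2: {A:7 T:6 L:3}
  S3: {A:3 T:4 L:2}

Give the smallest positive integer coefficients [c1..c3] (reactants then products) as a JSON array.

Coefficients: [5, 4, 4]

A: 5·8 = 40 | 4·7+4·3 = 40
T: 5·8 = 40 | 4·6+4·4 = 40
L: 5·4 = 20 | 4·3+4·2 = 20
gcd(5,4,4) = 1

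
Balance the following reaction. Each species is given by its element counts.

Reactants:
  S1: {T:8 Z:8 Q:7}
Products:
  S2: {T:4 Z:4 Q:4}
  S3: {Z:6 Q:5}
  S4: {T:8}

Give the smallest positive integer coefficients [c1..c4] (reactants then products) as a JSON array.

T: 4·8 = 32 | 2·4+4·0+3·8 = 32
Z: 4·8 = 32 | 2·4+4·6+3·0 = 32
Q: 4·7 = 28 | 2·4+4·5+3·0 = 28
gcd(4,2,4,3) = 1

Coefficients: [4, 2, 4, 3]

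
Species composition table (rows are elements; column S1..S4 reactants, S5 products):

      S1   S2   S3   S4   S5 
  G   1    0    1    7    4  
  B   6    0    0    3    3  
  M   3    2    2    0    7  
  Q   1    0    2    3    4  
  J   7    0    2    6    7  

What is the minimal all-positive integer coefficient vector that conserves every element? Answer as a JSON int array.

G: 1·1+5·0+4·1+1·7 = 12 | 3·4 = 12
B: 1·6+5·0+4·0+1·3 = 9 | 3·3 = 9
M: 1·3+5·2+4·2+1·0 = 21 | 3·7 = 21
Q: 1·1+5·0+4·2+1·3 = 12 | 3·4 = 12
J: 1·7+5·0+4·2+1·6 = 21 | 3·7 = 21
gcd(1,5,4,1,3) = 1

Coefficients: [1, 5, 4, 1, 3]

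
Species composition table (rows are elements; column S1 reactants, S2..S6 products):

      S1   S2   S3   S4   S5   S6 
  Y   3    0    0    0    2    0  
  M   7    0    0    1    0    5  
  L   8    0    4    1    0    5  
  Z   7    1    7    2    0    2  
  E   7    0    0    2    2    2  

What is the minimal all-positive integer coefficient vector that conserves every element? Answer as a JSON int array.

Coefficients: [4, 5, 1, 3, 6, 5]

Y: 4·3 = 12 | 5·0+1·0+3·0+6·2+5·0 = 12
M: 4·7 = 28 | 5·0+1·0+3·1+6·0+5·5 = 28
L: 4·8 = 32 | 5·0+1·4+3·1+6·0+5·5 = 32
Z: 4·7 = 28 | 5·1+1·7+3·2+6·0+5·2 = 28
E: 4·7 = 28 | 5·0+1·0+3·2+6·2+5·2 = 28
gcd(4,5,1,3,6,5) = 1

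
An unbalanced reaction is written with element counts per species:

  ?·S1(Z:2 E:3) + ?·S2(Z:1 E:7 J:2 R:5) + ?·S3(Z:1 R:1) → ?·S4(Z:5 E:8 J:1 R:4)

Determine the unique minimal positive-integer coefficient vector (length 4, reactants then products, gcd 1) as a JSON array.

Coefficients: [3, 1, 3, 2]

Z: 3·2+1·1+3·1 = 10 | 2·5 = 10
E: 3·3+1·7+3·0 = 16 | 2·8 = 16
J: 3·0+1·2+3·0 = 2 | 2·1 = 2
R: 3·0+1·5+3·1 = 8 | 2·4 = 8
gcd(3,1,3,2) = 1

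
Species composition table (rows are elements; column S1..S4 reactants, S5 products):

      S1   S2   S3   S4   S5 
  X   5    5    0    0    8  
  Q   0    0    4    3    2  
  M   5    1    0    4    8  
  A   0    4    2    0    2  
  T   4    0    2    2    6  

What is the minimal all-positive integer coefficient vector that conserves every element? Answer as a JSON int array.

Coefficients: [6, 2, 1, 2, 5]

X: 6·5+2·5+1·0+2·0 = 40 | 5·8 = 40
Q: 6·0+2·0+1·4+2·3 = 10 | 5·2 = 10
M: 6·5+2·1+1·0+2·4 = 40 | 5·8 = 40
A: 6·0+2·4+1·2+2·0 = 10 | 5·2 = 10
T: 6·4+2·0+1·2+2·2 = 30 | 5·6 = 30
gcd(6,2,1,2,5) = 1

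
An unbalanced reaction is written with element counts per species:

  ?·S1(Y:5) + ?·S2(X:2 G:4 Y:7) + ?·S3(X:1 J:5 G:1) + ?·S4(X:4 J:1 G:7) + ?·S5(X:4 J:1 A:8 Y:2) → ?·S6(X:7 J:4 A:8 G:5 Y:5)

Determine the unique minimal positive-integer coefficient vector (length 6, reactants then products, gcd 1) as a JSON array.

X: 1·0+1·2+2·1+2·4+4·4 = 28 | 4·7 = 28
J: 1·0+1·0+2·5+2·1+4·1 = 16 | 4·4 = 16
A: 1·0+1·0+2·0+2·0+4·8 = 32 | 4·8 = 32
G: 1·0+1·4+2·1+2·7+4·0 = 20 | 4·5 = 20
Y: 1·5+1·7+2·0+2·0+4·2 = 20 | 4·5 = 20
gcd(1,1,2,2,4,4) = 1

Coefficients: [1, 1, 2, 2, 4, 4]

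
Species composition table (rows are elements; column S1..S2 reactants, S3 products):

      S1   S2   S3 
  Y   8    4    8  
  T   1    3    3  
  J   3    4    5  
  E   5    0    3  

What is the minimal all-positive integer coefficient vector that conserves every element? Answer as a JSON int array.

Coefficients: [3, 4, 5]

Y: 3·8+4·4 = 40 | 5·8 = 40
T: 3·1+4·3 = 15 | 5·3 = 15
J: 3·3+4·4 = 25 | 5·5 = 25
E: 3·5+4·0 = 15 | 5·3 = 15
gcd(3,4,5) = 1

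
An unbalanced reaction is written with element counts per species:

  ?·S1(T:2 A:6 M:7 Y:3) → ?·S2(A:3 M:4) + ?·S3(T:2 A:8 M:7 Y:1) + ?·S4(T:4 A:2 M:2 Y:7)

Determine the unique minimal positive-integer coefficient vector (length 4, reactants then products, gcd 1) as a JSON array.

Coefficients: [5, 6, 1, 2]

T: 5·2 = 10 | 6·0+1·2+2·4 = 10
A: 5·6 = 30 | 6·3+1·8+2·2 = 30
M: 5·7 = 35 | 6·4+1·7+2·2 = 35
Y: 5·3 = 15 | 6·0+1·1+2·7 = 15
gcd(5,6,1,2) = 1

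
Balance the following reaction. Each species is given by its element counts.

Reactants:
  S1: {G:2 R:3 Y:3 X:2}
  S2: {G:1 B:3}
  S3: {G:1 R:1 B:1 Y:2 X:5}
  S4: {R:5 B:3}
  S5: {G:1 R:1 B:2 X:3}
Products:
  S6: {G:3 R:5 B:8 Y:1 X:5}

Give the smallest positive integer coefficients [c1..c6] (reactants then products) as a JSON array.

Coefficients: [1, 6, 1, 3, 6, 5]

G: 1·2+6·1+1·1+3·0+6·1 = 15 | 5·3 = 15
R: 1·3+6·0+1·1+3·5+6·1 = 25 | 5·5 = 25
B: 1·0+6·3+1·1+3·3+6·2 = 40 | 5·8 = 40
Y: 1·3+6·0+1·2+3·0+6·0 = 5 | 5·1 = 5
X: 1·2+6·0+1·5+3·0+6·3 = 25 | 5·5 = 25
gcd(1,6,1,3,6,5) = 1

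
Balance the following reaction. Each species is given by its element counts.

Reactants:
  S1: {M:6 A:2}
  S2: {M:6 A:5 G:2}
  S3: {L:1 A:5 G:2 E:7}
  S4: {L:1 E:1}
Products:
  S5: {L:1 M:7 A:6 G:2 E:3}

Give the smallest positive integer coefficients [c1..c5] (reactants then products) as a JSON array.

Coefficients: [3, 4, 2, 4, 6]

L: 3·0+4·0+2·1+4·1 = 6 | 6·1 = 6
M: 3·6+4·6+2·0+4·0 = 42 | 6·7 = 42
A: 3·2+4·5+2·5+4·0 = 36 | 6·6 = 36
G: 3·0+4·2+2·2+4·0 = 12 | 6·2 = 12
E: 3·0+4·0+2·7+4·1 = 18 | 6·3 = 18
gcd(3,4,2,4,6) = 1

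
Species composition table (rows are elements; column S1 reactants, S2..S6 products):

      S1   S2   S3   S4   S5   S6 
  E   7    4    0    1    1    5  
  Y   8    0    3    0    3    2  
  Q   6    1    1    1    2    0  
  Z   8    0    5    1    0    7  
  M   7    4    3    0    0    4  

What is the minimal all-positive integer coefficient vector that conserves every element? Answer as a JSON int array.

E: 4·7 = 28 | 3·4+4·0+5·1+6·1+1·5 = 28
Y: 4·8 = 32 | 3·0+4·3+5·0+6·3+1·2 = 32
Q: 4·6 = 24 | 3·1+4·1+5·1+6·2+1·0 = 24
Z: 4·8 = 32 | 3·0+4·5+5·1+6·0+1·7 = 32
M: 4·7 = 28 | 3·4+4·3+5·0+6·0+1·4 = 28
gcd(4,3,4,5,6,1) = 1

Coefficients: [4, 3, 4, 5, 6, 1]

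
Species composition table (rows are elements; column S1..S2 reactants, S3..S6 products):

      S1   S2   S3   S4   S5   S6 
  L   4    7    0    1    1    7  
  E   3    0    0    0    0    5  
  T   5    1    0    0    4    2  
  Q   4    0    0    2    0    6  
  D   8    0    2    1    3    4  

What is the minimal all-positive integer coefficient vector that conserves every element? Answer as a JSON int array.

L: 5·4+1·7 = 27 | 6·0+1·1+5·1+3·7 = 27
E: 5·3+1·0 = 15 | 6·0+1·0+5·0+3·5 = 15
T: 5·5+1·1 = 26 | 6·0+1·0+5·4+3·2 = 26
Q: 5·4+1·0 = 20 | 6·0+1·2+5·0+3·6 = 20
D: 5·8+1·0 = 40 | 6·2+1·1+5·3+3·4 = 40
gcd(5,1,6,1,5,3) = 1

Coefficients: [5, 1, 6, 1, 5, 3]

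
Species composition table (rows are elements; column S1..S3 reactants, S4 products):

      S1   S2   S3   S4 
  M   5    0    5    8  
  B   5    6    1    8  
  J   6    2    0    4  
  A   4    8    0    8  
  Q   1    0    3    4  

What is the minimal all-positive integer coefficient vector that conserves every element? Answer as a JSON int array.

Coefficients: [2, 4, 6, 5]

M: 2·5+4·0+6·5 = 40 | 5·8 = 40
B: 2·5+4·6+6·1 = 40 | 5·8 = 40
J: 2·6+4·2+6·0 = 20 | 5·4 = 20
A: 2·4+4·8+6·0 = 40 | 5·8 = 40
Q: 2·1+4·0+6·3 = 20 | 5·4 = 20
gcd(2,4,6,5) = 1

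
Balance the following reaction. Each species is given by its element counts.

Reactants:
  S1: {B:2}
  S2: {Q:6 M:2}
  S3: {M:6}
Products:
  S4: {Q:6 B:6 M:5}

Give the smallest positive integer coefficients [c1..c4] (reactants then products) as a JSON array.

Coefficients: [6, 2, 1, 2]

Q: 6·0+2·6+1·0 = 12 | 2·6 = 12
B: 6·2+2·0+1·0 = 12 | 2·6 = 12
M: 6·0+2·2+1·6 = 10 | 2·5 = 10
gcd(6,2,1,2) = 1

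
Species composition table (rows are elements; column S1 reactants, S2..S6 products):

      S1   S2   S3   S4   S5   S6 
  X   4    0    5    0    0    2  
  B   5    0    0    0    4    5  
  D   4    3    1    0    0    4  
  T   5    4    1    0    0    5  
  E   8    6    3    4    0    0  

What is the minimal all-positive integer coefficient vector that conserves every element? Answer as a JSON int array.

X: 6·4 = 24 | 4·0+4·5+3·0+5·0+2·2 = 24
B: 6·5 = 30 | 4·0+4·0+3·0+5·4+2·5 = 30
D: 6·4 = 24 | 4·3+4·1+3·0+5·0+2·4 = 24
T: 6·5 = 30 | 4·4+4·1+3·0+5·0+2·5 = 30
E: 6·8 = 48 | 4·6+4·3+3·4+5·0+2·0 = 48
gcd(6,4,4,3,5,2) = 1

Coefficients: [6, 4, 4, 3, 5, 2]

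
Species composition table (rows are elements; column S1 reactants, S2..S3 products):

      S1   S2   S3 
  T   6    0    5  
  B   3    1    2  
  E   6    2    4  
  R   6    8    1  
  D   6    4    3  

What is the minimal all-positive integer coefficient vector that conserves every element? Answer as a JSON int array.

T: 5·6 = 30 | 3·0+6·5 = 30
B: 5·3 = 15 | 3·1+6·2 = 15
E: 5·6 = 30 | 3·2+6·4 = 30
R: 5·6 = 30 | 3·8+6·1 = 30
D: 5·6 = 30 | 3·4+6·3 = 30
gcd(5,3,6) = 1

Coefficients: [5, 3, 6]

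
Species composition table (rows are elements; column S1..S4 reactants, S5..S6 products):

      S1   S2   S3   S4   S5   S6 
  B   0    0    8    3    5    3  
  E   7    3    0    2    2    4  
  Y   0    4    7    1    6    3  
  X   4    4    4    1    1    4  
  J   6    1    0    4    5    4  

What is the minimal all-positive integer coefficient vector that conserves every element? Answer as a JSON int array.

Coefficients: [1, 3, 1, 5, 1, 6]

B: 1·0+3·0+1·8+5·3 = 23 | 1·5+6·3 = 23
E: 1·7+3·3+1·0+5·2 = 26 | 1·2+6·4 = 26
Y: 1·0+3·4+1·7+5·1 = 24 | 1·6+6·3 = 24
X: 1·4+3·4+1·4+5·1 = 25 | 1·1+6·4 = 25
J: 1·6+3·1+1·0+5·4 = 29 | 1·5+6·4 = 29
gcd(1,3,1,5,1,6) = 1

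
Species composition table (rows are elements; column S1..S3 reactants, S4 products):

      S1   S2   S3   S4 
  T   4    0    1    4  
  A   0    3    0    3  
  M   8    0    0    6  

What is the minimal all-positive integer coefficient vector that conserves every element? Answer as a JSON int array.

T: 3·4+4·0+4·1 = 16 | 4·4 = 16
A: 3·0+4·3+4·0 = 12 | 4·3 = 12
M: 3·8+4·0+4·0 = 24 | 4·6 = 24
gcd(3,4,4,4) = 1

Coefficients: [3, 4, 4, 4]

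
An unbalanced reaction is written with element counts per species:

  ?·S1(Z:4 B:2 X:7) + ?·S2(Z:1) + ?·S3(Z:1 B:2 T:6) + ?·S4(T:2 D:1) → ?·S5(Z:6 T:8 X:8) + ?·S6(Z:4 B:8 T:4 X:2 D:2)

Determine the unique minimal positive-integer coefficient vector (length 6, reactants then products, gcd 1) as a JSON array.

Z: 4·4+6·1+4·1+4·0 = 26 | 3·6+2·4 = 26
B: 4·2+6·0+4·2+4·0 = 16 | 3·0+2·8 = 16
T: 4·0+6·0+4·6+4·2 = 32 | 3·8+2·4 = 32
X: 4·7+6·0+4·0+4·0 = 28 | 3·8+2·2 = 28
D: 4·0+6·0+4·0+4·1 = 4 | 3·0+2·2 = 4
gcd(4,6,4,4,3,2) = 1

Coefficients: [4, 6, 4, 4, 3, 2]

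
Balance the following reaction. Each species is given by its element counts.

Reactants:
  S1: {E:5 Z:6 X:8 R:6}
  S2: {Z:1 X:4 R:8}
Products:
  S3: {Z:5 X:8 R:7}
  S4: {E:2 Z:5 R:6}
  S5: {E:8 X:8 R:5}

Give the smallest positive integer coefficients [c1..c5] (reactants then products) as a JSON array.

E: 6·5+4·0 = 30 | 5·0+3·2+3·8 = 30
Z: 6·6+4·1 = 40 | 5·5+3·5+3·0 = 40
X: 6·8+4·4 = 64 | 5·8+3·0+3·8 = 64
R: 6·6+4·8 = 68 | 5·7+3·6+3·5 = 68
gcd(6,4,5,3,3) = 1

Coefficients: [6, 4, 5, 3, 3]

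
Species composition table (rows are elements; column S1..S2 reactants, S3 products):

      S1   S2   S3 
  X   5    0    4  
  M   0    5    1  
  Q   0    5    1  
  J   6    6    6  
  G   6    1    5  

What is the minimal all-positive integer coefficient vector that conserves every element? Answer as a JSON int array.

Coefficients: [4, 1, 5]

X: 4·5+1·0 = 20 | 5·4 = 20
M: 4·0+1·5 = 5 | 5·1 = 5
Q: 4·0+1·5 = 5 | 5·1 = 5
J: 4·6+1·6 = 30 | 5·6 = 30
G: 4·6+1·1 = 25 | 5·5 = 25
gcd(4,1,5) = 1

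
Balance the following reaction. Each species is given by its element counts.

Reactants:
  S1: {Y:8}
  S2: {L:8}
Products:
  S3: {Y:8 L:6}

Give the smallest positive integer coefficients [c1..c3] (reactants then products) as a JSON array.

Coefficients: [4, 3, 4]

Y: 4·8+3·0 = 32 | 4·8 = 32
L: 4·0+3·8 = 24 | 4·6 = 24
gcd(4,3,4) = 1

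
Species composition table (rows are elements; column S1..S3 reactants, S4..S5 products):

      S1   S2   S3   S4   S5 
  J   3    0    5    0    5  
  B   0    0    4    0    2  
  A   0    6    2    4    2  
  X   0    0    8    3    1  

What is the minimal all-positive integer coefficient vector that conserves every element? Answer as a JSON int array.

Coefficients: [5, 5, 3, 6, 6]

J: 5·3+5·0+3·5 = 30 | 6·0+6·5 = 30
B: 5·0+5·0+3·4 = 12 | 6·0+6·2 = 12
A: 5·0+5·6+3·2 = 36 | 6·4+6·2 = 36
X: 5·0+5·0+3·8 = 24 | 6·3+6·1 = 24
gcd(5,5,3,6,6) = 1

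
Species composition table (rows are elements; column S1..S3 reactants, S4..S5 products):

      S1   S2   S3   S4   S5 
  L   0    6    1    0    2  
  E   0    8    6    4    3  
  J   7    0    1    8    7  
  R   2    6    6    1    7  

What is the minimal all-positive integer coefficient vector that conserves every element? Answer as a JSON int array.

L: 6·0+1·6+2·1 = 8 | 2·0+4·2 = 8
E: 6·0+1·8+2·6 = 20 | 2·4+4·3 = 20
J: 6·7+1·0+2·1 = 44 | 2·8+4·7 = 44
R: 6·2+1·6+2·6 = 30 | 2·1+4·7 = 30
gcd(6,1,2,2,4) = 1

Coefficients: [6, 1, 2, 2, 4]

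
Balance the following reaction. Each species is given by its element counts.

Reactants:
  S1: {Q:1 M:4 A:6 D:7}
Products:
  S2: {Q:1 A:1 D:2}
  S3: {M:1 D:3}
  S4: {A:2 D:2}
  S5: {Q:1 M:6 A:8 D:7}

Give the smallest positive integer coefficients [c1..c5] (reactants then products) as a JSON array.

Coefficients: [5, 2, 2, 2, 3]

Q: 5·1 = 5 | 2·1+2·0+2·0+3·1 = 5
M: 5·4 = 20 | 2·0+2·1+2·0+3·6 = 20
A: 5·6 = 30 | 2·1+2·0+2·2+3·8 = 30
D: 5·7 = 35 | 2·2+2·3+2·2+3·7 = 35
gcd(5,2,2,2,3) = 1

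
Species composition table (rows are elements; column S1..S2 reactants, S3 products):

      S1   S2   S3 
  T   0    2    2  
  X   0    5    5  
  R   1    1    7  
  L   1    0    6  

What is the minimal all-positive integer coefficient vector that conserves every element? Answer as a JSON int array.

T: 6·0+1·2 = 2 | 1·2 = 2
X: 6·0+1·5 = 5 | 1·5 = 5
R: 6·1+1·1 = 7 | 1·7 = 7
L: 6·1+1·0 = 6 | 1·6 = 6
gcd(6,1,1) = 1

Coefficients: [6, 1, 1]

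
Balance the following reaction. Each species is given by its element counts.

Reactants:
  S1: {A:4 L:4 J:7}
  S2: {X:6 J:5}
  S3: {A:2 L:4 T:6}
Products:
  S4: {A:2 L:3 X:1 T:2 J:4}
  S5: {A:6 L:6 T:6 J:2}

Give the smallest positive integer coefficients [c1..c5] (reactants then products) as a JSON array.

A: 3·4+1·0+3·2 = 18 | 6·2+1·6 = 18
L: 3·4+1·0+3·4 = 24 | 6·3+1·6 = 24
X: 3·0+1·6+3·0 = 6 | 6·1+1·0 = 6
T: 3·0+1·0+3·6 = 18 | 6·2+1·6 = 18
J: 3·7+1·5+3·0 = 26 | 6·4+1·2 = 26
gcd(3,1,3,6,1) = 1

Coefficients: [3, 1, 3, 6, 1]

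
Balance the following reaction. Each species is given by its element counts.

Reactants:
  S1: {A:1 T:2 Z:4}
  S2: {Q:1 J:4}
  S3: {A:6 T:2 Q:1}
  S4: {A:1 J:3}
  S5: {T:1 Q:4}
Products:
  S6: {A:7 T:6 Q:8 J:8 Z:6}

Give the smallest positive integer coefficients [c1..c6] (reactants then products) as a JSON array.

Coefficients: [6, 5, 3, 4, 6, 4]

A: 6·1+5·0+3·6+4·1+6·0 = 28 | 4·7 = 28
T: 6·2+5·0+3·2+4·0+6·1 = 24 | 4·6 = 24
Q: 6·0+5·1+3·1+4·0+6·4 = 32 | 4·8 = 32
J: 6·0+5·4+3·0+4·3+6·0 = 32 | 4·8 = 32
Z: 6·4+5·0+3·0+4·0+6·0 = 24 | 4·6 = 24
gcd(6,5,3,4,6,4) = 1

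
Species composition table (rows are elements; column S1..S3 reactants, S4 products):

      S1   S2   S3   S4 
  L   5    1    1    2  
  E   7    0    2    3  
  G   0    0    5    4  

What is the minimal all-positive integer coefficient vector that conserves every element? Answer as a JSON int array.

Coefficients: [1, 1, 4, 5]

L: 1·5+1·1+4·1 = 10 | 5·2 = 10
E: 1·7+1·0+4·2 = 15 | 5·3 = 15
G: 1·0+1·0+4·5 = 20 | 5·4 = 20
gcd(1,1,4,5) = 1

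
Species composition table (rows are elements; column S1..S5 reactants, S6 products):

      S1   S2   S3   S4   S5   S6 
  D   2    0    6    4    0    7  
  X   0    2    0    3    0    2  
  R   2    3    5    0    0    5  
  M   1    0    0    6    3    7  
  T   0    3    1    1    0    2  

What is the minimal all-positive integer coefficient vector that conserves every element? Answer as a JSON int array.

Coefficients: [1, 1, 3, 2, 5, 4]

D: 1·2+1·0+3·6+2·4+5·0 = 28 | 4·7 = 28
X: 1·0+1·2+3·0+2·3+5·0 = 8 | 4·2 = 8
R: 1·2+1·3+3·5+2·0+5·0 = 20 | 4·5 = 20
M: 1·1+1·0+3·0+2·6+5·3 = 28 | 4·7 = 28
T: 1·0+1·3+3·1+2·1+5·0 = 8 | 4·2 = 8
gcd(1,1,3,2,5,4) = 1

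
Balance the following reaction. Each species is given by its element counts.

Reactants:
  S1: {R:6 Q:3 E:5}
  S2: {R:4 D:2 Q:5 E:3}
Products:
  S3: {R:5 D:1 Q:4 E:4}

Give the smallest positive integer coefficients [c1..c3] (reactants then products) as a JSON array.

R: 1·6+1·4 = 10 | 2·5 = 10
D: 1·0+1·2 = 2 | 2·1 = 2
Q: 1·3+1·5 = 8 | 2·4 = 8
E: 1·5+1·3 = 8 | 2·4 = 8
gcd(1,1,2) = 1

Coefficients: [1, 1, 2]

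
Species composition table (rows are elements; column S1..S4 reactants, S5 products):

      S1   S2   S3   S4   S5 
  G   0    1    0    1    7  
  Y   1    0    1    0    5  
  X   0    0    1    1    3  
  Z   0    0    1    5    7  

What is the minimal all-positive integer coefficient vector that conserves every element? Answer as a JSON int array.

Coefficients: [3, 6, 2, 1, 1]

G: 3·0+6·1+2·0+1·1 = 7 | 1·7 = 7
Y: 3·1+6·0+2·1+1·0 = 5 | 1·5 = 5
X: 3·0+6·0+2·1+1·1 = 3 | 1·3 = 3
Z: 3·0+6·0+2·1+1·5 = 7 | 1·7 = 7
gcd(3,6,2,1,1) = 1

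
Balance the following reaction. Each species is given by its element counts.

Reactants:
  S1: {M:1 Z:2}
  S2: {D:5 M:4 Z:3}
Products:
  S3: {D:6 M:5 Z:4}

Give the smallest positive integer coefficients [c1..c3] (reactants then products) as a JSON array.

Coefficients: [1, 6, 5]

D: 1·0+6·5 = 30 | 5·6 = 30
M: 1·1+6·4 = 25 | 5·5 = 25
Z: 1·2+6·3 = 20 | 5·4 = 20
gcd(1,6,5) = 1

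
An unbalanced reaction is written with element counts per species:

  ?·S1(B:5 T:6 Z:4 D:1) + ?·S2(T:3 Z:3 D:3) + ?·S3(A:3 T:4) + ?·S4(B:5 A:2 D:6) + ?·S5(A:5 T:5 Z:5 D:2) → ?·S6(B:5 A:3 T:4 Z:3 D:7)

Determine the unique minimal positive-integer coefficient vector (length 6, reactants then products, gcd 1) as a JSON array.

Coefficients: [1, 3, 1, 5, 1, 6]

B: 1·5+3·0+1·0+5·5+1·0 = 30 | 6·5 = 30
A: 1·0+3·0+1·3+5·2+1·5 = 18 | 6·3 = 18
T: 1·6+3·3+1·4+5·0+1·5 = 24 | 6·4 = 24
Z: 1·4+3·3+1·0+5·0+1·5 = 18 | 6·3 = 18
D: 1·1+3·3+1·0+5·6+1·2 = 42 | 6·7 = 42
gcd(1,3,1,5,1,6) = 1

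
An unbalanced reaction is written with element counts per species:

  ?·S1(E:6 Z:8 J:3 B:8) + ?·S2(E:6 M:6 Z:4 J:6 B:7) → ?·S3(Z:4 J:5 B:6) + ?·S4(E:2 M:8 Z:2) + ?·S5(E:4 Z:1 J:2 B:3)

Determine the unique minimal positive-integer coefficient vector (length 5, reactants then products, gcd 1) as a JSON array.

Coefficients: [1, 4, 3, 3, 6]

E: 1·6+4·6 = 30 | 3·0+3·2+6·4 = 30
M: 1·0+4·6 = 24 | 3·0+3·8+6·0 = 24
Z: 1·8+4·4 = 24 | 3·4+3·2+6·1 = 24
J: 1·3+4·6 = 27 | 3·5+3·0+6·2 = 27
B: 1·8+4·7 = 36 | 3·6+3·0+6·3 = 36
gcd(1,4,3,3,6) = 1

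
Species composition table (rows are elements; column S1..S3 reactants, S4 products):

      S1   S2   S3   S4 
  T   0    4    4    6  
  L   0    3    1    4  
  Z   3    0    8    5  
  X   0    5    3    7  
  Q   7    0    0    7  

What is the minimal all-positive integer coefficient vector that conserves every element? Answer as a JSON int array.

Coefficients: [4, 5, 1, 4]

T: 4·0+5·4+1·4 = 24 | 4·6 = 24
L: 4·0+5·3+1·1 = 16 | 4·4 = 16
Z: 4·3+5·0+1·8 = 20 | 4·5 = 20
X: 4·0+5·5+1·3 = 28 | 4·7 = 28
Q: 4·7+5·0+1·0 = 28 | 4·7 = 28
gcd(4,5,1,4) = 1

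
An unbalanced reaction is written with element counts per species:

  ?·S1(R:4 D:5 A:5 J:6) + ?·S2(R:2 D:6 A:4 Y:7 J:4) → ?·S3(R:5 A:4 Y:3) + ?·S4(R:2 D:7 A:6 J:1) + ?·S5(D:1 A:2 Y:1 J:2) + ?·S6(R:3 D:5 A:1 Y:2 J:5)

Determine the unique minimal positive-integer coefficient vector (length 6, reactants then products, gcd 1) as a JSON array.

R: 3·4+2·2 = 16 | 1·5+1·2+5·0+3·3 = 16
D: 3·5+2·6 = 27 | 1·0+1·7+5·1+3·5 = 27
A: 3·5+2·4 = 23 | 1·4+1·6+5·2+3·1 = 23
Y: 3·0+2·7 = 14 | 1·3+1·0+5·1+3·2 = 14
J: 3·6+2·4 = 26 | 1·0+1·1+5·2+3·5 = 26
gcd(3,2,1,1,5,3) = 1

Coefficients: [3, 2, 1, 1, 5, 3]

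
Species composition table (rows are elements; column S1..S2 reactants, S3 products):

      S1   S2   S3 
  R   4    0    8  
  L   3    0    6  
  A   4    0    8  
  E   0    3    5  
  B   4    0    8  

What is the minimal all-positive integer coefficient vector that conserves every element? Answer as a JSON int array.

R: 6·4+5·0 = 24 | 3·8 = 24
L: 6·3+5·0 = 18 | 3·6 = 18
A: 6·4+5·0 = 24 | 3·8 = 24
E: 6·0+5·3 = 15 | 3·5 = 15
B: 6·4+5·0 = 24 | 3·8 = 24
gcd(6,5,3) = 1

Coefficients: [6, 5, 3]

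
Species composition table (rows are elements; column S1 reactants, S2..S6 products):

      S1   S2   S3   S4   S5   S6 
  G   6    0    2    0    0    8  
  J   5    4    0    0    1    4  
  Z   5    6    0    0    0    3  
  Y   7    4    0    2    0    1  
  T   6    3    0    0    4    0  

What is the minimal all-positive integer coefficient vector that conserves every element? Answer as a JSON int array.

G: 3·6 = 18 | 2·0+5·2+6·0+3·0+1·8 = 18
J: 3·5 = 15 | 2·4+5·0+6·0+3·1+1·4 = 15
Z: 3·5 = 15 | 2·6+5·0+6·0+3·0+1·3 = 15
Y: 3·7 = 21 | 2·4+5·0+6·2+3·0+1·1 = 21
T: 3·6 = 18 | 2·3+5·0+6·0+3·4+1·0 = 18
gcd(3,2,5,6,3,1) = 1

Coefficients: [3, 2, 5, 6, 3, 1]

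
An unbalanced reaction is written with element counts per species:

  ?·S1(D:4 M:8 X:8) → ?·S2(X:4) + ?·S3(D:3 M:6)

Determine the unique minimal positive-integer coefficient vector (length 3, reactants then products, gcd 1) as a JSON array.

Coefficients: [3, 6, 4]

D: 3·4 = 12 | 6·0+4·3 = 12
M: 3·8 = 24 | 6·0+4·6 = 24
X: 3·8 = 24 | 6·4+4·0 = 24
gcd(3,6,4) = 1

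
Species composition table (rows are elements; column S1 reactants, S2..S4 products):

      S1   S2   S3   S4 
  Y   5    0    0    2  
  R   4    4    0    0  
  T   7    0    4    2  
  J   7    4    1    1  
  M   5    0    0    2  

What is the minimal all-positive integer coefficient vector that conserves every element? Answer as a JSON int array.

Coefficients: [2, 2, 1, 5]

Y: 2·5 = 10 | 2·0+1·0+5·2 = 10
R: 2·4 = 8 | 2·4+1·0+5·0 = 8
T: 2·7 = 14 | 2·0+1·4+5·2 = 14
J: 2·7 = 14 | 2·4+1·1+5·1 = 14
M: 2·5 = 10 | 2·0+1·0+5·2 = 10
gcd(2,2,1,5) = 1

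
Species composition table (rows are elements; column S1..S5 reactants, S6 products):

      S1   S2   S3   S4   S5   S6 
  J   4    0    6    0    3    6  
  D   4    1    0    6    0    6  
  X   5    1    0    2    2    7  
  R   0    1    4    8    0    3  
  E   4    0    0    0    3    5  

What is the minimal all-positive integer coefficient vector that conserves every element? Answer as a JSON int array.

J: 6·4+6·0+1·6+1·0+2·3 = 36 | 6·6 = 36
D: 6·4+6·1+1·0+1·6+2·0 = 36 | 6·6 = 36
X: 6·5+6·1+1·0+1·2+2·2 = 42 | 6·7 = 42
R: 6·0+6·1+1·4+1·8+2·0 = 18 | 6·3 = 18
E: 6·4+6·0+1·0+1·0+2·3 = 30 | 6·5 = 30
gcd(6,6,1,1,2,6) = 1

Coefficients: [6, 6, 1, 1, 2, 6]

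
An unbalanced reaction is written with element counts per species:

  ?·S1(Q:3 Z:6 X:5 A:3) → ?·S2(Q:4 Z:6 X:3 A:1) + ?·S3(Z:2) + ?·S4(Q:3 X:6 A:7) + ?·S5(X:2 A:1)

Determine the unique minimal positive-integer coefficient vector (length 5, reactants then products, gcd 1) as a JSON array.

Coefficients: [5, 3, 6, 1, 5]

Q: 5·3 = 15 | 3·4+6·0+1·3+5·0 = 15
Z: 5·6 = 30 | 3·6+6·2+1·0+5·0 = 30
X: 5·5 = 25 | 3·3+6·0+1·6+5·2 = 25
A: 5·3 = 15 | 3·1+6·0+1·7+5·1 = 15
gcd(5,3,6,1,5) = 1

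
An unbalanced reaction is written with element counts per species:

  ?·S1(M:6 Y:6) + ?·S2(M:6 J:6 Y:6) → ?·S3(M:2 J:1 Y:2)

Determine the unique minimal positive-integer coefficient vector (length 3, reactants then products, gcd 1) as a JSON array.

M: 1·6+1·6 = 12 | 6·2 = 12
J: 1·0+1·6 = 6 | 6·1 = 6
Y: 1·6+1·6 = 12 | 6·2 = 12
gcd(1,1,6) = 1

Coefficients: [1, 1, 6]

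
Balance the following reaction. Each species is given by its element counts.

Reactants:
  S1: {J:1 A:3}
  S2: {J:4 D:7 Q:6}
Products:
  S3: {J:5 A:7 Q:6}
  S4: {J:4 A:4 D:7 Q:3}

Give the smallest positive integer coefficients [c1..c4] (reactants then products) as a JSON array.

J: 5·1+2·4 = 13 | 1·5+2·4 = 13
A: 5·3+2·0 = 15 | 1·7+2·4 = 15
D: 5·0+2·7 = 14 | 1·0+2·7 = 14
Q: 5·0+2·6 = 12 | 1·6+2·3 = 12
gcd(5,2,1,2) = 1

Coefficients: [5, 2, 1, 2]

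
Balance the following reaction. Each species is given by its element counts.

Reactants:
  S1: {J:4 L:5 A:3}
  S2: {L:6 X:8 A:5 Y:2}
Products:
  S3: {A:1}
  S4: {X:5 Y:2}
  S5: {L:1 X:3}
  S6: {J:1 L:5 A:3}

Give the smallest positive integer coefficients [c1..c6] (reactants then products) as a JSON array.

J: 1·4+3·0 = 4 | 6·0+3·0+3·0+4·1 = 4
L: 1·5+3·6 = 23 | 6·0+3·0+3·1+4·5 = 23
X: 1·0+3·8 = 24 | 6·0+3·5+3·3+4·0 = 24
A: 1·3+3·5 = 18 | 6·1+3·0+3·0+4·3 = 18
Y: 1·0+3·2 = 6 | 6·0+3·2+3·0+4·0 = 6
gcd(1,3,6,3,3,4) = 1

Coefficients: [1, 3, 6, 3, 3, 4]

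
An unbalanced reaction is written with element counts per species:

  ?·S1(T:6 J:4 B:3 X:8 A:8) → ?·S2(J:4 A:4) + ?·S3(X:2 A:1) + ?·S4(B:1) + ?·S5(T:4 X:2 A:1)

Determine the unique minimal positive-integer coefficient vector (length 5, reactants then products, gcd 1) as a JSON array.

T: 2·6 = 12 | 2·0+5·0+6·0+3·4 = 12
J: 2·4 = 8 | 2·4+5·0+6·0+3·0 = 8
B: 2·3 = 6 | 2·0+5·0+6·1+3·0 = 6
X: 2·8 = 16 | 2·0+5·2+6·0+3·2 = 16
A: 2·8 = 16 | 2·4+5·1+6·0+3·1 = 16
gcd(2,2,5,6,3) = 1

Coefficients: [2, 2, 5, 6, 3]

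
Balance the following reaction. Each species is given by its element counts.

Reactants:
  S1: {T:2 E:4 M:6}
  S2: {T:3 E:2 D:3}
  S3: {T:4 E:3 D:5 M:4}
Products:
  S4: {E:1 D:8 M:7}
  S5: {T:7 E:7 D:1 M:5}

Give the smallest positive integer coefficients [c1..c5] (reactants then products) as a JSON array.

T: 5·2+3·3+4·4 = 35 | 3·0+5·7 = 35
E: 5·4+3·2+4·3 = 38 | 3·1+5·7 = 38
D: 5·0+3·3+4·5 = 29 | 3·8+5·1 = 29
M: 5·6+3·0+4·4 = 46 | 3·7+5·5 = 46
gcd(5,3,4,3,5) = 1

Coefficients: [5, 3, 4, 3, 5]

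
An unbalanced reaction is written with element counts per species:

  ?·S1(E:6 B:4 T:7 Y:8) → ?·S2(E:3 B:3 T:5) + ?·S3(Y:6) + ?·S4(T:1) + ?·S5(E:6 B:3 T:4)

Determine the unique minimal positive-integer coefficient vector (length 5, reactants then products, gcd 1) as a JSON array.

Coefficients: [3, 2, 4, 3, 2]

E: 3·6 = 18 | 2·3+4·0+3·0+2·6 = 18
B: 3·4 = 12 | 2·3+4·0+3·0+2·3 = 12
T: 3·7 = 21 | 2·5+4·0+3·1+2·4 = 21
Y: 3·8 = 24 | 2·0+4·6+3·0+2·0 = 24
gcd(3,2,4,3,2) = 1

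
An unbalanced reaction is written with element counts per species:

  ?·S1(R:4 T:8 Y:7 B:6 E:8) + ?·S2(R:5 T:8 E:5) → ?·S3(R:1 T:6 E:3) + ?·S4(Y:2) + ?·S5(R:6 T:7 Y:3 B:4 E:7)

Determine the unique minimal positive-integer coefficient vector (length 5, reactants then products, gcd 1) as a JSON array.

Coefficients: [4, 5, 5, 5, 6]

R: 4·4+5·5 = 41 | 5·1+5·0+6·6 = 41
T: 4·8+5·8 = 72 | 5·6+5·0+6·7 = 72
Y: 4·7+5·0 = 28 | 5·0+5·2+6·3 = 28
B: 4·6+5·0 = 24 | 5·0+5·0+6·4 = 24
E: 4·8+5·5 = 57 | 5·3+5·0+6·7 = 57
gcd(4,5,5,5,6) = 1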